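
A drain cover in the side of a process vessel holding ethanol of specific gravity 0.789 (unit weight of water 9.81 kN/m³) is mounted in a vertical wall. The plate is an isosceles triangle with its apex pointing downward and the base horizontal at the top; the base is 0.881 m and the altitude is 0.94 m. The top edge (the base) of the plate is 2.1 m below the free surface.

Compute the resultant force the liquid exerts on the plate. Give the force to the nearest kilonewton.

γ = 0.789 × 9.81 = 7.74009 kN/m³.
With the apex down, the centroid sits h/3 = 0.94/3 = 0.313333 m below the base (the top edge), so the centroid depth is h_c = 2.1 + 0.313333 = 2.41333 m.
A = ½ × 0.881 × 0.94 = 0.41407 m².
Resultant F = γ·h_c·A = 7.74009 × 2.41333 × 0.41407 = 7.73458 kN.

F ≈ 8 kN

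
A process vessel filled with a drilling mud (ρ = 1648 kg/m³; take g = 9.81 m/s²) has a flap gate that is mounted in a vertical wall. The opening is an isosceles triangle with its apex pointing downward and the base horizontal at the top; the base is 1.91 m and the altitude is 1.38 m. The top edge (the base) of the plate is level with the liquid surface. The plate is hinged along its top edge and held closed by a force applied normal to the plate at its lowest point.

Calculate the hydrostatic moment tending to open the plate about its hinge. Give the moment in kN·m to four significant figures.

γ = ρg = 1648 × 9.81 / 1000 = 16.16688 kN/m³.
With the apex down, the centroid sits h/3 = 1.38/3 = 0.46 m below the base (the top edge), so the centroid depth is h_c = 0.46 m.
A = ½ × 1.91 × 1.38 = 1.3179 m².
Resultant F = γ·h_c·A = 16.16688 × 0.46 × 1.3179 = 9.80091 kN.
I_c = b·h³/36 = 1.91 × 1.38³/36 = 0.139434 m⁴.
Centre of pressure: y_p = y_c + I_c/(y_c·A) = 0.46 + 0.139434/(0.46 × 1.3179) = 0.46 + 0.23 = 0.69 m along the plane.
The resultant acts 0.46 + 0.23 = 0.69 m (along the plate) below the hinge at the top edge, so the moment about the hinge is M = F × 0.69 = 9.80091 × 0.69 = 6.76263 kN·m.

M ≈ 6.763 kN·m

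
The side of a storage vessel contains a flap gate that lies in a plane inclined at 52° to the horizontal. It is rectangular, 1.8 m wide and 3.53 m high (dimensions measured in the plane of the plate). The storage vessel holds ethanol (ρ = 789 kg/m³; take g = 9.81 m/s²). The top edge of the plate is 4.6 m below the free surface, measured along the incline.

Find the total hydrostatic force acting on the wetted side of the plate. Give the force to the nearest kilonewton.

F ≈ 247 kN

γ = ρg = 789 × 9.81 / 1000 = 7.74009 kN/m³.
Let θ = 52° be the plate's angle to the horizontal; measure y along the incline from where the plane meets the free surface. Vertical depth h = y·sinθ with sinθ = 0.788011.
The centroid lies 3.53/2 = 1.765 m below the top edge, so y_c = 4.6 + 1.765 = 6.365 m and h_c = 6.365 × 0.788011 = 5.01569 m.
A = 1.8 × 3.53 = 6.354 m².
Resultant F = γ·h_c·A = 7.74009 × 5.01569 × 6.354 = 246.674 kN.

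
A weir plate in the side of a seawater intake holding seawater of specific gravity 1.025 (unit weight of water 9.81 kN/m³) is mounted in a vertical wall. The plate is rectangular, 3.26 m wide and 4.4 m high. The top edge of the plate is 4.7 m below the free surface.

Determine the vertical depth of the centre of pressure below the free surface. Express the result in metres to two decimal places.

γ = 1.025 × 9.81 = 10.05525 kN/m³.
The centroid lies 4.4/2 = 2.2 m below the top edge, so the centroid depth is h_c = 4.7 + 2.2 = 6.9 m.
A = 3.26 × 4.4 = 14.344 m².
Resultant F = γ·h_c·A = 10.05525 × 6.9 × 14.344 = 995.204 kN.
I_c = b·h³/12 = 3.26 × 4.4³/12 = 23.1417 m⁴.
Centre of pressure: y_p = y_c + I_c/(y_c·A) = 6.9 + 23.1417/(6.9 × 14.344) = 6.9 + 0.233817 = 7.13382 m along the plane.

h_p = 7.13 m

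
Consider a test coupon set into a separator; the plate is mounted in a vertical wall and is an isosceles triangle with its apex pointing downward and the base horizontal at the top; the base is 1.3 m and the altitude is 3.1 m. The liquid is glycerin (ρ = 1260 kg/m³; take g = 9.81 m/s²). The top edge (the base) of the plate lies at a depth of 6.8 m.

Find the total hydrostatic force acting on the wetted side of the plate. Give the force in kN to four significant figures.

γ = ρg = 1260 × 9.81 / 1000 = 12.3606 kN/m³.
With the apex down, the centroid sits h/3 = 3.1/3 = 1.03333 m below the base (the top edge), so the centroid depth is h_c = 6.8 + 1.03333 = 7.83333 m.
A = ½ × 1.3 × 3.1 = 2.015 m².
Resultant F = γ·h_c·A = 12.3606 × 7.83333 × 2.015 = 195.102 kN.

F ≈ 195.1 kN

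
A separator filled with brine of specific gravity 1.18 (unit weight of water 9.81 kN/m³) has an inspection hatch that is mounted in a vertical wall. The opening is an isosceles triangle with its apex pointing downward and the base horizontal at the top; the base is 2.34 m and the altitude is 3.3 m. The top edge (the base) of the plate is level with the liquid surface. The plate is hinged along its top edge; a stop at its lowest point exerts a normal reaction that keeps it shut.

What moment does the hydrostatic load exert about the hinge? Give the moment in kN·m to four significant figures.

M ≈ 81.12 kN·m

γ = 1.18 × 9.81 = 11.5758 kN/m³.
With the apex down, the centroid sits h/3 = 3.3/3 = 1.1 m below the base (the top edge), so the centroid depth is h_c = 1.1 m.
A = ½ × 2.34 × 3.3 = 3.861 m².
Resultant F = γ·h_c·A = 11.5758 × 1.1 × 3.861 = 49.1636 kN.
I_c = b·h³/36 = 2.34 × 3.3³/36 = 2.3359 m⁴.
Centre of pressure: y_p = y_c + I_c/(y_c·A) = 1.1 + 2.3359/(1.1 × 3.861) = 1.1 + 0.549999 = 1.65 m along the plane.
The resultant acts 1.1 + 0.549999 = 1.65 m (along the plate) below the hinge at the top edge, so the moment about the hinge is M = F × 1.65 = 49.1636 × 1.65 = 81.1199 kN·m.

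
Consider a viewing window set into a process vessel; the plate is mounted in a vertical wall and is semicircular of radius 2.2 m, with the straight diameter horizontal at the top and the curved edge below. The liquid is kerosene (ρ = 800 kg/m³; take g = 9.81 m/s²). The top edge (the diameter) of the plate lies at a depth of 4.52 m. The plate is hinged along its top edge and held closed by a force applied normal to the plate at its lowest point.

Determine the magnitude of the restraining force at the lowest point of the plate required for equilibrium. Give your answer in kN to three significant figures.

γ = ρg = 800 × 9.81 / 1000 = 7.848 kN/m³.
The centroid of a semicircle lies 4r/(3π) = 0.933709 m from the diameter, here below the top edge, so the centroid depth is h_c = 4.52 + 0.933709 = 5.45371 m.
A = πr²/2 = π × 2.2²/2 = 7.60265 m².
Resultant F = γ·h_c·A = 7.848 × 5.45371 × 7.60265 = 325.399 kN.
I_c = (π/8 − 8/(9π))·r⁴ = 0.109757 × 2.2⁴ = 2.57112 m⁴.
Centre of pressure: y_p = y_c + I_c/(y_c·A) = 5.45371 + 2.57112/(5.45371 × 7.60265) = 5.45371 + 0.0620105 = 5.51572 m along the plane.
The resultant acts 0.933709 + 0.0620105 = 0.995719 m (along the plate) below the hinge at the top edge, so the moment about the hinge is M = F × 0.995719 = 325.399 × 0.995719 = 324.006 kN·m.
A normal force at the bottom, 2.2 m from the hinge, must supply this moment: P = 324.006/2.2 = 147.275 kN.

P ≈ 147 kN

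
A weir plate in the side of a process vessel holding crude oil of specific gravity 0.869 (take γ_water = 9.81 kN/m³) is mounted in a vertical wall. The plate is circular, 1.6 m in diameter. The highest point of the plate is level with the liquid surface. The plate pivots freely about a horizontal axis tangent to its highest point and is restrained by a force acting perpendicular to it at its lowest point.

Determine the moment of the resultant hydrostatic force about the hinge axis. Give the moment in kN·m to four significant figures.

M ≈ 13.71 kN·m

γ = 0.869 × 9.81 = 8.52489 kN/m³.
The centroid is at the centre, 0.8 m below the top of the plate, so the centroid depth is h_c = 0.8 m.
A = π(0.8)² = 2.01062 m².
Resultant F = γ·h_c·A = 8.52489 × 0.8 × 2.01062 = 13.7123 kN.
I_c = πr⁴/4 = π × 0.8⁴/4 = 0.321699 m⁴.
Centre of pressure: y_p = y_c + I_c/(y_c·A) = 0.8 + 0.321699/(0.8 × 2.01062) = 0.8 + 0.2 = 1 m along the plane.
The resultant acts 0.8 + 0.2 = 1 m (along the plate) below the hinge at the top edge, so the moment about the hinge is M = F × 1 = 13.7123 × 1 = 13.7123 kN·m.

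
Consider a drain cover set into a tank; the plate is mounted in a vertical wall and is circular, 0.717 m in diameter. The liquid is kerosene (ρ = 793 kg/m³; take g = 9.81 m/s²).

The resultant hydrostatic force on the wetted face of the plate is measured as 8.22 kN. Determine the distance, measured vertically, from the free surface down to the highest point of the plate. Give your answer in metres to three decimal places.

γ = ρg = 793 × 9.81 / 1000 = 7.77933 kN/m³.
A = π(0.3585)² = 0.403765 m².
From F = γ·h_c·A, the centroid depth is h_c = 8.22/(7.77933 × 0.403765) = 2.61698 m.
The centroid is at the centre, 0.3585 m below the top of the plate, so the highest point sits at h_top = 2.61698 − 0.3585 = 2.25848 m below the surface.

d_top ≈ 2.258 m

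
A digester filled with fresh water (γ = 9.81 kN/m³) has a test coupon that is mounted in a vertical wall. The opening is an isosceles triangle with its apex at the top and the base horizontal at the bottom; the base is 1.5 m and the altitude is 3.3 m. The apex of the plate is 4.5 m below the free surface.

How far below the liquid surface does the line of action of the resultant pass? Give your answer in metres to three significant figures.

γ = 9.81 kN/m³.
With the apex up, the centroid sits 2h/3 = 2 × 3.3/3 = 2.2 m below the apex, so the centroid depth is h_c = 4.5 + 2.2 = 6.7 m.
A = ½ × 1.5 × 3.3 = 2.475 m².
Resultant F = γ·h_c·A = 9.81 × 6.7 × 2.475 = 162.674 kN.
I_c = b·h³/36 = 1.5 × 3.3³/36 = 1.49737 m⁴.
Centre of pressure: y_p = y_c + I_c/(y_c·A) = 6.7 + 1.49737/(6.7 × 2.475) = 6.7 + 0.0902982 = 6.7903 m along the plane.

h_p = 6.79 m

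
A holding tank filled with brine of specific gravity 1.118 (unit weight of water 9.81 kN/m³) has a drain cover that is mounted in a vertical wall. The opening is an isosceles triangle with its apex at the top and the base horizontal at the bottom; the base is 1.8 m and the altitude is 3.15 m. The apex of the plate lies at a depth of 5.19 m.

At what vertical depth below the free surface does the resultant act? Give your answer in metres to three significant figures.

h_p = 7.37 m

γ = 1.118 × 9.81 = 10.96758 kN/m³.
With the apex up, the centroid sits 2h/3 = 2 × 3.15/3 = 2.1 m below the apex, so the centroid depth is h_c = 5.19 + 2.1 = 7.29 m.
A = ½ × 1.8 × 3.15 = 2.835 m².
Resultant F = γ·h_c·A = 10.96758 × 7.29 × 2.835 = 226.669 kN.
I_c = b·h³/36 = 1.8 × 3.15³/36 = 1.56279 m⁴.
Centre of pressure: y_p = y_c + I_c/(y_c·A) = 7.29 + 1.56279/(7.29 × 2.835) = 7.29 + 0.0756171 = 7.36562 m along the plane.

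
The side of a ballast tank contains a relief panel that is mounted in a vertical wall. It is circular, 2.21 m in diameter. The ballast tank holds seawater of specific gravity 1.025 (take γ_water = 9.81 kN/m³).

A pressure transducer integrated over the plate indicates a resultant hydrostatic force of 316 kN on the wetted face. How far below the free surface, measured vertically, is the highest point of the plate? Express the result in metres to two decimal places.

d_top ≈ 7.09 m

γ = 1.025 × 9.81 = 10.05525 kN/m³.
A = π(1.105)² = 3.83596 m².
From F = γ·h_c·A, the centroid depth is h_c = 316/(10.05525 × 3.83596) = 8.19257 m.
The centroid is at the centre, 1.105 m below the top of the plate, so the highest point sits at h_top = 8.19257 − 1.105 = 7.08757 m below the surface.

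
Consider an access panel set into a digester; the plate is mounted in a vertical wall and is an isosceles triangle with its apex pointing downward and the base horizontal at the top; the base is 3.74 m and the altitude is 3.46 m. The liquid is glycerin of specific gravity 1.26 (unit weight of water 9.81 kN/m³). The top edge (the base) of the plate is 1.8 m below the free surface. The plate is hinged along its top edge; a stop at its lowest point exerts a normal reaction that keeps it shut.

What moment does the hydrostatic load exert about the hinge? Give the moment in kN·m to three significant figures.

M ≈ 326 kN·m

γ = 1.26 × 9.81 = 12.3606 kN/m³.
With the apex down, the centroid sits h/3 = 3.46/3 = 1.15333 m below the base (the top edge), so the centroid depth is h_c = 1.8 + 1.15333 = 2.95333 m.
A = ½ × 3.74 × 3.46 = 6.4702 m².
Resultant F = γ·h_c·A = 12.3606 × 2.95333 × 6.4702 = 236.194 kN.
I_c = b·h³/36 = 3.74 × 3.46³/36 = 4.30326 m⁴.
Centre of pressure: y_p = y_c + I_c/(y_c·A) = 2.95333 + 4.30326/(2.95333 × 6.4702) = 2.95333 + 0.2252 = 3.17853 m along the plane.
The resultant acts 1.15333 + 0.2252 = 1.37853 m (along the plate) below the hinge at the top edge, so the moment about the hinge is M = F × 1.37853 = 236.194 × 1.37853 = 325.601 kN·m.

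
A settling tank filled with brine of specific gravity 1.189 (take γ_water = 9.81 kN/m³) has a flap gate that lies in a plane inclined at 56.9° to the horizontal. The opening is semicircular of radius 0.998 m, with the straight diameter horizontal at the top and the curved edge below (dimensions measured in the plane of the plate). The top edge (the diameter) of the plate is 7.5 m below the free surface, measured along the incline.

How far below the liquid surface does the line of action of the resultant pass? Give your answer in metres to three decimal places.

h_p = 6.645 m

γ = 1.189 × 9.81 = 11.66409 kN/m³.
Let θ = 56.9° be the plate's angle to the horizontal; measure y along the incline from where the plane meets the free surface. Vertical depth h = y·sinθ with sinθ = 0.837719.
The centroid of a semicircle lies 4r/(3π) = 0.423564 m from the diameter, here below the top edge, so y_c = 7.5 + 0.423564 = 7.92356 m and h_c = 7.92356 × 0.837719 = 6.63772 m.
A = πr²/2 = π × 0.998²/2 = 1.56452 m².
Resultant F = γ·h_c·A = 11.66409 × 6.63772 × 1.56452 = 121.13 kN.
I_c = (π/8 − 8/(9π))·r⁴ = 0.109757 × 0.998⁴ = 0.108882 m⁴.
Centre of pressure: y_p = y_c + I_c/(y_c·A) = 7.92356 + 0.108882/(7.92356 × 1.56452) = 7.92356 + 0.00878324 = 7.93234 m along the plane.
Vertically, h_p = y_p·sinθ = 7.93234 × 0.837719 = 6.64507 m.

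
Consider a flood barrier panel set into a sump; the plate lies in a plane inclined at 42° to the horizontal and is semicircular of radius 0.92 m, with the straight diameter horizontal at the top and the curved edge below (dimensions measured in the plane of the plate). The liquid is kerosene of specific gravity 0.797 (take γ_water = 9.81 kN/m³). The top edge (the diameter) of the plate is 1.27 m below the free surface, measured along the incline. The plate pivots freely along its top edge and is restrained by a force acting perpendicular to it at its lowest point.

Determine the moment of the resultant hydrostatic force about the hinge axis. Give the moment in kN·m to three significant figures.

M ≈ 4.92 kN·m

γ = 0.797 × 9.81 = 7.81857 kN/m³.
Let θ = 42° be the plate's angle to the horizontal; measure y along the incline from where the plane meets the free surface. Vertical depth h = y·sinθ with sinθ = 0.669131.
The centroid of a semicircle lies 4r/(3π) = 0.39046 m from the diameter, here below the top edge, so y_c = 1.27 + 0.39046 = 1.66046 m and h_c = 1.66046 × 0.669131 = 1.11107 m.
A = πr²/2 = π × 0.92²/2 = 1.32952 m².
Resultant F = γ·h_c·A = 7.81857 × 1.11107 × 1.32952 = 11.5495 kN.
I_c = (π/8 − 8/(9π))·r⁴ = 0.109757 × 0.92⁴ = 0.0786291 m⁴.
Centre of pressure: y_p = y_c + I_c/(y_c·A) = 1.66046 + 0.0786291/(1.66046 × 1.32952) = 1.66046 + 0.0356172 = 1.69608 m along the plane.
The resultant acts 0.39046 + 0.0356172 = 0.426077 m (along the plate) below the hinge at the top edge, so the moment about the hinge is M = F × 0.426077 = 11.5495 × 0.426077 = 4.92098 kN·m.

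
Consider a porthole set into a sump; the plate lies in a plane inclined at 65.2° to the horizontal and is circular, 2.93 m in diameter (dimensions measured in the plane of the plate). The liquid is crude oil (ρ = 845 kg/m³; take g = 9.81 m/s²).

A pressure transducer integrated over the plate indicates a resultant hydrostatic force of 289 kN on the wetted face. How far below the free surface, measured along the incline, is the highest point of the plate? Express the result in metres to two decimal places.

y_top ≈ 4.23 m

γ = ρg = 845 × 9.81 / 1000 = 8.28945 kN/m³.
A = π(1.465)² = 6.74256 m².
From F = γ·h_c·A, the centroid depth is h_c = 289/(8.28945 × 6.74256) = 5.17068 m.
Let θ = 65.2° be the plate's angle to the horizontal; measure y along the incline from where the plane meets the free surface. Vertical depth h = y·sinθ with sinθ = 0.907777.
Along the incline, y_c = h_c/sinθ = 5.17068/0.907777 = 5.69598 m.
The centroid is at the centre, 1.465 m below the top of the plate, so the highest point sits at y_top = 5.69598 − 1.465 = 4.23098 m along the incline.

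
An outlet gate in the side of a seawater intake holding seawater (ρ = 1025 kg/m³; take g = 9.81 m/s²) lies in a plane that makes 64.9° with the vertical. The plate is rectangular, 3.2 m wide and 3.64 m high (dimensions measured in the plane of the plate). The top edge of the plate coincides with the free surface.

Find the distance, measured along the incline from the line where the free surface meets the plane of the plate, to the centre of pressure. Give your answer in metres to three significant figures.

y_p = 2.43 m

γ = ρg = 1025 × 9.81 / 1000 = 10.05525 kN/m³.
The plate makes 64.9° with the vertical, i.e. θ = 90° − 64.9° = 25.1° to the horizontal. Measuring y along the incline from the free-surface line, vertical depth h = y·sinθ with sinθ = 0.424199.
The centroid lies 3.64/2 = 1.82 m below the top edge, so y_c = 1.82 m and h_c = 1.82 × 0.424199 = 0.772042 m.
A = 3.2 × 3.64 = 11.648 m².
Resultant F = γ·h_c·A = 10.05525 × 0.772042 × 11.648 = 90.4243 kN.
I_c = b·h³/12 = 3.2 × 3.64³/12 = 12.8609 m⁴.
Centre of pressure: y_p = y_c + I_c/(y_c·A) = 1.82 + 12.8609/(1.82 × 11.648) = 1.82 + 0.606665 = 2.42666 m along the plane.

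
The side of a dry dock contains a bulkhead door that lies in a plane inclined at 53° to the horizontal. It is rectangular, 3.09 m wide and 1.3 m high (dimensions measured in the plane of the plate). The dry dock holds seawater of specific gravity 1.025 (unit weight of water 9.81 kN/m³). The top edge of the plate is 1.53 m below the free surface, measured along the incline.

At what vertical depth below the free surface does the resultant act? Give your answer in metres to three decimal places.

h_p = 1.793 m

γ = 1.025 × 9.81 = 10.05525 kN/m³.
Let θ = 53° be the plate's angle to the horizontal; measure y along the incline from where the plane meets the free surface. Vertical depth h = y·sinθ with sinθ = 0.798636.
The centroid lies 1.3/2 = 0.65 m below the top edge, so y_c = 1.53 + 0.65 = 2.18 m and h_c = 2.18 × 0.798636 = 1.74103 m.
A = 3.09 × 1.3 = 4.017 m².
Resultant F = γ·h_c·A = 10.05525 × 1.74103 × 4.017 = 70.3236 kN.
I_c = b·h³/12 = 3.09 × 1.3³/12 = 0.565728 m⁴.
Centre of pressure: y_p = y_c + I_c/(y_c·A) = 2.18 + 0.565728/(2.18 × 4.017) = 2.18 + 0.0646025 = 2.2446 m along the plane.
Vertically, h_p = y_p·sinθ = 2.2446 × 0.798636 = 1.79262 m.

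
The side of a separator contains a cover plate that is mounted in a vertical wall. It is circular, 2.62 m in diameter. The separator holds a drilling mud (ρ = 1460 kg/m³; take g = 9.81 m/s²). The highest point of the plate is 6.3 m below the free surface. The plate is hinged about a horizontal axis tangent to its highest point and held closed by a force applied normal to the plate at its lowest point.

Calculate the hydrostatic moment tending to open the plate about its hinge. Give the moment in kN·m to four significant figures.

γ = ρg = 1460 × 9.81 / 1000 = 14.3226 kN/m³.
The centroid is at the centre, 1.31 m below the top of the plate, so the centroid depth is h_c = 6.3 + 1.31 = 7.61 m.
A = π(1.31)² = 5.39129 m².
Resultant F = γ·h_c·A = 14.3226 × 7.61 × 5.39129 = 587.624 kN.
I_c = πr⁴/4 = π × 1.31⁴/4 = 2.313 m⁴.
Centre of pressure: y_p = y_c + I_c/(y_c·A) = 7.61 + 2.313/(7.61 × 5.39129) = 7.61 + 0.0563765 = 7.66638 m along the plane.
The resultant acts 1.31 + 0.0563765 = 1.36638 m (along the plate) below the hinge at the top edge, so the moment about the hinge is M = F × 1.36638 = 587.624 × 1.36638 = 802.918 kN·m.

M ≈ 802.9 kN·m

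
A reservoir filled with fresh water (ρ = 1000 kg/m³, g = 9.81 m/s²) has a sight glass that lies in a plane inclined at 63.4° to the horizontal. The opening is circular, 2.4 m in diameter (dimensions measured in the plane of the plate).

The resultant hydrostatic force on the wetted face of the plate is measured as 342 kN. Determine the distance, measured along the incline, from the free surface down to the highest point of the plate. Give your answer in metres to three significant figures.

γ = ρg = 1000 × 9.81 = 9810 N/m³ = 9.81 kN/m³.
A = π(1.2)² = 4.52389 m².
From F = γ·h_c·A, the centroid depth is h_c = 342/(9.81 × 4.52389) = 7.70628 m.
Let θ = 63.4° be the plate's angle to the horizontal; measure y along the incline from where the plane meets the free surface. Vertical depth h = y·sinθ with sinθ = 0.894154.
Along the incline, y_c = h_c/sinθ = 7.70628/0.894154 = 8.61852 m.
The centroid is at the centre, 1.2 m below the top of the plate, so the highest point sits at y_top = 8.61852 − 1.2 = 7.41852 m along the incline.

y_top ≈ 7.42 m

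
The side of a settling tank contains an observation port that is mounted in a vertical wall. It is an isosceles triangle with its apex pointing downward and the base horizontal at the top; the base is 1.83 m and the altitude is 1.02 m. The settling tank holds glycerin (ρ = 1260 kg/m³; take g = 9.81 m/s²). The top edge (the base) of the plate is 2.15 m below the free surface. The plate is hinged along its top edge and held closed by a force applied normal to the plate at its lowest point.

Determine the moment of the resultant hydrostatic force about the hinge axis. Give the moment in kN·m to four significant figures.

γ = ρg = 1260 × 9.81 / 1000 = 12.3606 kN/m³.
With the apex down, the centroid sits h/3 = 1.02/3 = 0.34 m below the base (the top edge), so the centroid depth is h_c = 2.15 + 0.34 = 2.49 m.
A = ½ × 1.83 × 1.02 = 0.9333 m².
Resultant F = γ·h_c·A = 12.3606 × 2.49 × 0.9333 = 28.725 kN.
I_c = b·h³/36 = 1.83 × 1.02³/36 = 0.0539447 m⁴.
Centre of pressure: y_p = y_c + I_c/(y_c·A) = 2.49 + 0.0539447/(2.49 × 0.9333) = 2.49 + 0.0232128 = 2.51321 m along the plane.
The resultant acts 0.34 + 0.0232128 = 0.363213 m (along the plate) below the hinge at the top edge, so the moment about the hinge is M = F × 0.363213 = 28.725 × 0.363213 = 10.4333 kN·m.

M ≈ 10.43 kN·m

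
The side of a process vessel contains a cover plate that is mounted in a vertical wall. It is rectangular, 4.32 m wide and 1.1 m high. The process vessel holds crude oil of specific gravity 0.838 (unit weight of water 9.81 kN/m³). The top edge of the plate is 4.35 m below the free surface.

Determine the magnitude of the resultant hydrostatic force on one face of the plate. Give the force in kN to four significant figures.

γ = 0.838 × 9.81 = 8.22078 kN/m³.
The centroid lies 1.1/2 = 0.55 m below the top edge, so the centroid depth is h_c = 4.35 + 0.55 = 4.9 m.
A = 4.32 × 1.1 = 4.752 m².
Resultant F = γ·h_c·A = 8.22078 × 4.9 × 4.752 = 191.419 kN.

F ≈ 191.4 kN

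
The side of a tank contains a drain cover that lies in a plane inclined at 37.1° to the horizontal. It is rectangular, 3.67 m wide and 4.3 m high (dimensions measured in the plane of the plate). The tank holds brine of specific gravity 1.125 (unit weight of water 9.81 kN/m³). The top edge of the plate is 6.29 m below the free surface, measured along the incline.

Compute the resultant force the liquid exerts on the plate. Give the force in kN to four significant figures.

γ = 1.125 × 9.81 = 11.03625 kN/m³.
Let θ = 37.1° be the plate's angle to the horizontal; measure y along the incline from where the plane meets the free surface. Vertical depth h = y·sinθ with sinθ = 0.603208.
The centroid lies 4.3/2 = 2.15 m below the top edge, so y_c = 6.29 + 2.15 = 8.44 m and h_c = 8.44 × 0.603208 = 5.09108 m.
A = 3.67 × 4.3 = 15.781 m².
Resultant F = γ·h_c·A = 11.03625 × 5.09108 × 15.781 = 886.678 kN.

F ≈ 886.7 kN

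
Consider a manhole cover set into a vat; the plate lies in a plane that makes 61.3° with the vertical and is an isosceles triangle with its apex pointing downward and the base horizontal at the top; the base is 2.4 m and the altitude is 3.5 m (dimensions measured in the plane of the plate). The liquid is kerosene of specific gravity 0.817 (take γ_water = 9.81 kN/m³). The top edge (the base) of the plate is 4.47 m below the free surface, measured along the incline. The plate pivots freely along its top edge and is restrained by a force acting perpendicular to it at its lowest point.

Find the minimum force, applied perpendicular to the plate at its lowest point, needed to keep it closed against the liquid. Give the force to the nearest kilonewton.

γ = 0.817 × 9.81 = 8.01477 kN/m³.
The plate makes 61.3° with the vertical, i.e. θ = 90° − 61.3° = 28.7° to the horizontal. Measuring y along the incline from the free-surface line, vertical depth h = y·sinθ with sinθ = 0.480223.
With the apex down, the centroid sits h/3 = 3.5/3 = 1.16667 m below the base (the top edge), so y_c = 4.47 + 1.16667 = 5.63667 m and h_c = 5.63667 × 0.480223 = 2.70686 m.
A = ½ × 2.4 × 3.5 = 4.2 m².
Resultant F = γ·h_c·A = 8.01477 × 2.70686 × 4.2 = 91.1184 kN.
I_c = b·h³/36 = 2.4 × 3.5³/36 = 2.85833 m⁴.
Centre of pressure: y_p = y_c + I_c/(y_c·A) = 5.63667 + 2.85833/(5.63667 × 4.2) = 5.63667 + 0.120737 = 5.75741 m along the plane.
The resultant acts 1.16667 + 0.120737 = 1.28741 m (along the plate) below the hinge at the top edge, so the moment about the hinge is M = F × 1.28741 = 91.1184 × 1.28741 = 117.307 kN·m.
A normal force at the bottom, 3.5 m from the hinge, must supply this moment: P = 117.307/3.5 = 33.5163 kN.

P ≈ 34 kN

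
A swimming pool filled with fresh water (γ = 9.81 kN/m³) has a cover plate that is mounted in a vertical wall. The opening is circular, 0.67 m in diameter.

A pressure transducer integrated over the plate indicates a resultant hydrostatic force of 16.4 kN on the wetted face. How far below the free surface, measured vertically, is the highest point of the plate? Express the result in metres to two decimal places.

d_top ≈ 4.41 m

γ = 9.81 kN/m³.
A = π(0.335)² = 0.352565 m².
From F = γ·h_c·A, the centroid depth is h_c = 16.4/(9.81 × 0.352565) = 4.74172 m.
The centroid is at the centre, 0.335 m below the top of the plate, so the highest point sits at h_top = 4.74172 − 0.335 = 4.40672 m below the surface.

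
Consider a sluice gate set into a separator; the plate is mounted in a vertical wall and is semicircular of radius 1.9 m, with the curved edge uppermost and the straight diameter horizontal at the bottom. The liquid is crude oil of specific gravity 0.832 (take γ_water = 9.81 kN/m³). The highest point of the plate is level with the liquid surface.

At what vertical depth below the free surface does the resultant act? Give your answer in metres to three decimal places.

γ = 0.832 × 9.81 = 8.16192 kN/m³.
The centroid lies 4r/(3π) = 0.806385 m above the diameter, so r − 4r/(3π) = 1.9 − 0.806385 = 1.09361 m below the topmost point, so the centroid depth is h_c = 1.09361 m.
A = πr²/2 = π × 1.9²/2 = 5.67057 m².
Resultant F = γ·h_c·A = 8.16192 × 1.09361 × 5.67057 = 50.6153 kN.
I_c = (π/8 − 8/(9π))·r⁴ = 0.109757 × 1.9⁴ = 1.43036 m⁴.
Centre of pressure: y_p = y_c + I_c/(y_c·A) = 1.09361 + 1.43036/(1.09361 × 5.67057) = 1.09361 + 0.230651 = 1.32426 m along the plane.

h_p = 1.324 m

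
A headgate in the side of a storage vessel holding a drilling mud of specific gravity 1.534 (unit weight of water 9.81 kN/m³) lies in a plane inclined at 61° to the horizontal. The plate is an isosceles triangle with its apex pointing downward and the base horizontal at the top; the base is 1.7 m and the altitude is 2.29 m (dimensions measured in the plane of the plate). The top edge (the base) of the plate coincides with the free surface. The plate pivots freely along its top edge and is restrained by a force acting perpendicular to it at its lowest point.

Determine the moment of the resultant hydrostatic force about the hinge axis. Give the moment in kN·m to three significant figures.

γ = 1.534 × 9.81 = 15.04854 kN/m³.
Let θ = 61° be the plate's angle to the horizontal; measure y along the incline from where the plane meets the free surface. Vertical depth h = y·sinθ with sinθ = 0.874620.
With the apex down, the centroid sits h/3 = 2.29/3 = 0.763333 m below the base (the top edge), so y_c = 0.763333 m and h_c = 0.763333 × 0.874620 = 0.667626 m.
A = ½ × 1.7 × 2.29 = 1.9465 m².
Resultant F = γ·h_c·A = 15.04854 × 0.667626 × 1.9465 = 19.5561 kN.
I_c = b·h³/36 = 1.7 × 2.29³/36 = 0.567091 m⁴.
Centre of pressure: y_p = y_c + I_c/(y_c·A) = 0.763333 + 0.567091/(0.763333 × 1.9465) = 0.763333 + 0.381667 = 1.145 m along the plane.
The resultant acts 0.763333 + 0.381667 = 1.145 m (along the plate) below the hinge at the top edge, so the moment about the hinge is M = F × 1.145 = 19.5561 × 1.145 = 22.3917 kN·m.

M ≈ 22.4 kN·m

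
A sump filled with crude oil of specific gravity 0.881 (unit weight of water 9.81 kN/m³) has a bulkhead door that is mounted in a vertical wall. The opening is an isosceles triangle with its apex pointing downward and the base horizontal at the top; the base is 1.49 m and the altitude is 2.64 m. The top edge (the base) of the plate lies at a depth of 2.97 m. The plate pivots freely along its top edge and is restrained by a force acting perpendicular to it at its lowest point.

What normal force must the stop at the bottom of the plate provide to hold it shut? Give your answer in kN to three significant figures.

γ = 0.881 × 9.81 = 8.64261 kN/m³.
With the apex down, the centroid sits h/3 = 2.64/3 = 0.88 m below the base (the top edge), so the centroid depth is h_c = 2.97 + 0.88 = 3.85 m.
A = ½ × 1.49 × 2.64 = 1.9668 m².
Resultant F = γ·h_c·A = 8.64261 × 3.85 × 1.9668 = 65.4434 kN.
I_c = b·h³/36 = 1.49 × 2.64³/36 = 0.761545 m⁴.
Centre of pressure: y_p = y_c + I_c/(y_c·A) = 3.85 + 0.761545/(3.85 × 1.9668) = 3.85 + 0.100571 = 3.95057 m along the plane.
The resultant acts 0.88 + 0.100571 = 0.980571 m (along the plate) below the hinge at the top edge, so the moment about the hinge is M = F × 0.980571 = 65.4434 × 0.980571 = 64.1719 kN·m.
A normal force at the bottom, 2.64 m from the hinge, must supply this moment: P = 64.1719/2.64 = 24.3075 kN.

P ≈ 24.3 kN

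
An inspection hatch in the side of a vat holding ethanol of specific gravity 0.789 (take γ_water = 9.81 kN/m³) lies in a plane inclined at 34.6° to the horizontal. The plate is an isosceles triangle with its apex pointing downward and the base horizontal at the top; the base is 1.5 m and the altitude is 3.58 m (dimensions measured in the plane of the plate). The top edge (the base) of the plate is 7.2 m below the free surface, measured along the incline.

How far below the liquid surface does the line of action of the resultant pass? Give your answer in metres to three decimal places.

h_p = 4.814 m

γ = 0.789 × 9.81 = 7.74009 kN/m³.
Let θ = 34.6° be the plate's angle to the horizontal; measure y along the incline from where the plane meets the free surface. Vertical depth h = y·sinθ with sinθ = 0.567844.
With the apex down, the centroid sits h/3 = 3.58/3 = 1.19333 m below the base (the top edge), so y_c = 7.2 + 1.19333 = 8.39333 m and h_c = 8.39333 × 0.567844 = 4.7661 m.
A = ½ × 1.5 × 3.58 = 2.685 m².
Resultant F = γ·h_c·A = 7.74009 × 4.7661 × 2.685 = 99.0498 kN.
I_c = b·h³/36 = 1.5 × 3.58³/36 = 1.91178 m⁴.
Centre of pressure: y_p = y_c + I_c/(y_c·A) = 8.39333 + 1.91178/(8.39333 × 2.685) = 8.39333 + 0.0848319 = 8.47816 m along the plane.
Vertically, h_p = y_p·sinθ = 8.47816 × 0.567844 = 4.81427 m.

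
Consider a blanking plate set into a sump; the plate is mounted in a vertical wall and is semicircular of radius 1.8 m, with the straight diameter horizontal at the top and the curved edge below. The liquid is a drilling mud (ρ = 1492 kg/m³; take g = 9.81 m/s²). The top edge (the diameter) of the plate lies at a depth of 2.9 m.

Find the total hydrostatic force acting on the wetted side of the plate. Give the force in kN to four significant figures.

γ = ρg = 1492 × 9.81 / 1000 = 14.63652 kN/m³.
The centroid of a semicircle lies 4r/(3π) = 0.763944 m from the diameter, here below the top edge, so the centroid depth is h_c = 2.9 + 0.763944 = 3.66394 m.
A = πr²/2 = π × 1.8²/2 = 5.08938 m².
Resultant F = γ·h_c·A = 14.63652 × 3.66394 × 5.08938 = 272.93 kN.

F ≈ 272.9 kN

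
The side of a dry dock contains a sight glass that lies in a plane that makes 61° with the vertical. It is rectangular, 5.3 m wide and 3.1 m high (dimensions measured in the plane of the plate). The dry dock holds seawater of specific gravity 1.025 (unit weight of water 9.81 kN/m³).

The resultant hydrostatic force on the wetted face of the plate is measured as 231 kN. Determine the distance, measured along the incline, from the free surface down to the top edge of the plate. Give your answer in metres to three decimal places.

γ = 1.025 × 9.81 = 10.05525 kN/m³.
A = 5.3 × 3.1 = 16.43 m².
From F = γ·h_c·A, the centroid depth is h_c = 231/(10.05525 × 16.43) = 1.39824 m.
The plate makes 61° with the vertical, i.e. θ = 90° − 61° = 29° to the horizontal. Measuring y along the incline from the free-surface line, vertical depth h = y·sinθ with sinθ = 0.484810.
Along the incline, y_c = h_c/sinθ = 1.39824/0.484810 = 2.8841 m.
The centroid lies 3.1/2 = 1.55 m below the top edge, so the top edge sits at y_top = 2.8841 − 1.55 = 1.3341 m along the incline.

y_top ≈ 1.334 m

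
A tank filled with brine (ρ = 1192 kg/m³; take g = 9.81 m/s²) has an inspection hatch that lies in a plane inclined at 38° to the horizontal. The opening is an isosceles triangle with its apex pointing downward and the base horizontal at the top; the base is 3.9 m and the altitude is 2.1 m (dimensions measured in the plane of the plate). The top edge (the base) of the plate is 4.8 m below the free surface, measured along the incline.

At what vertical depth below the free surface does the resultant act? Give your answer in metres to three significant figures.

γ = ρg = 1192 × 9.81 / 1000 = 11.69352 kN/m³.
Let θ = 38° be the plate's angle to the horizontal; measure y along the incline from where the plane meets the free surface. Vertical depth h = y·sinθ with sinθ = 0.615661.
With the apex down, the centroid sits h/3 = 2.1/3 = 0.7 m below the base (the top edge), so y_c = 4.8 + 0.7 = 5.5 m and h_c = 5.5 × 0.615661 = 3.38614 m.
A = ½ × 3.9 × 2.1 = 4.095 m².
Resultant F = γ·h_c·A = 11.69352 × 3.38614 × 4.095 = 162.145 kN.
I_c = b·h³/36 = 3.9 × 2.1³/36 = 1.00328 m⁴.
Centre of pressure: y_p = y_c + I_c/(y_c·A) = 5.5 + 1.00328/(5.5 × 4.095) = 5.5 + 0.0445457 = 5.54455 m along the plane.
Vertically, h_p = y_p·sinθ = 5.54455 × 0.615661 = 3.41356 m.

h_p = 3.41 m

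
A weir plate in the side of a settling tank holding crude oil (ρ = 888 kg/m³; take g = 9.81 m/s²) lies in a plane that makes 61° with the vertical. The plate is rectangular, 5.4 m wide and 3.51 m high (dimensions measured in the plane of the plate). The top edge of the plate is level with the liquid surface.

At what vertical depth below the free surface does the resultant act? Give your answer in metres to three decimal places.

h_p = 1.134 m

γ = ρg = 888 × 9.81 / 1000 = 8.71128 kN/m³.
The plate makes 61° with the vertical, i.e. θ = 90° − 61° = 29° to the horizontal. Measuring y along the incline from the free-surface line, vertical depth h = y·sinθ with sinθ = 0.484810.
The centroid lies 3.51/2 = 1.755 m below the top edge, so y_c = 1.755 m and h_c = 1.755 × 0.484810 = 0.850842 m.
A = 5.4 × 3.51 = 18.954 m².
Resultant F = γ·h_c·A = 8.71128 × 0.850842 × 18.954 = 140.486 kN.
I_c = b·h³/12 = 5.4 × 3.51³/12 = 19.4596 m⁴.
Centre of pressure: y_p = y_c + I_c/(y_c·A) = 1.755 + 19.4596/(1.755 × 18.954) = 1.755 + 0.585 = 2.34 m along the plane.
Vertically, h_p = y_p·sinθ = 2.34 × 0.484810 = 1.13446 m.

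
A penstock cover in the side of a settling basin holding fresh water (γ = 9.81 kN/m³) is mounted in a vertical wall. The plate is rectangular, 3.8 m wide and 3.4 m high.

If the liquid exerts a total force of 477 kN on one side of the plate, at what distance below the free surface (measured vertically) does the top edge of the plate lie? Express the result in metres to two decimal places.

γ = 9.81 kN/m³.
A = 3.8 × 3.4 = 12.92 m².
From F = γ·h_c·A, the centroid depth is h_c = 477/(9.81 × 12.92) = 3.76346 m.
The centroid lies 3.4/2 = 1.7 m below the top edge, so the top edge sits at h_top = 3.76346 − 1.7 = 2.06346 m below the surface.

d_top ≈ 2.06 m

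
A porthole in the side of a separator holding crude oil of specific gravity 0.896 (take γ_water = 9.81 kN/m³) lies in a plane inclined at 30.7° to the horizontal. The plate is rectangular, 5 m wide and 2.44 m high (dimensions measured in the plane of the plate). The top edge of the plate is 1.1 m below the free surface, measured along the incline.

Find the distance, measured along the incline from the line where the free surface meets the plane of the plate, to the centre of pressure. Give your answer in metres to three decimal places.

y_p = 2.534 m

γ = 0.896 × 9.81 = 8.78976 kN/m³.
Let θ = 30.7° be the plate's angle to the horizontal; measure y along the incline from where the plane meets the free surface. Vertical depth h = y·sinθ with sinθ = 0.510543.
The centroid lies 2.44/2 = 1.22 m below the top edge, so y_c = 1.1 + 1.22 = 2.32 m and h_c = 2.32 × 0.510543 = 1.18446 m.
A = 5 × 2.44 = 12.2 m².
Resultant F = γ·h_c·A = 8.78976 × 1.18446 × 12.2 = 127.016 kN.
I_c = b·h³/12 = 5 × 2.44³/12 = 6.05283 m⁴.
Centre of pressure: y_p = y_c + I_c/(y_c·A) = 2.32 + 6.05283/(2.32 × 12.2) = 2.32 + 0.213851 = 2.53385 m along the plane.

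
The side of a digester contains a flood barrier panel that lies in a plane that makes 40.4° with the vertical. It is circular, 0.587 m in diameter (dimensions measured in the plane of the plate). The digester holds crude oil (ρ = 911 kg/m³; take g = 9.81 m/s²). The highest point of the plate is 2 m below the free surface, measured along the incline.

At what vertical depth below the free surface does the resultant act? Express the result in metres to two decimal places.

γ = ρg = 911 × 9.81 / 1000 = 8.93691 kN/m³.
The plate makes 40.4° with the vertical, i.e. θ = 90° − 40.4° = 49.6° to the horizontal. Measuring y along the incline from the free-surface line, vertical depth h = y·sinθ with sinθ = 0.761538.
The centroid is at the centre, 0.2935 m below the top of the plate, so y_c = 2 + 0.2935 = 2.2935 m and h_c = 2.2935 × 0.761538 = 1.74659 m.
A = π(0.2935)² = 0.270624 m².
Resultant F = γ·h_c·A = 8.93691 × 1.74659 × 0.270624 = 4.2242 kN.
I_c = πr⁴/4 = π × 0.2935⁴/4 = 0.00582804 m⁴.
Centre of pressure: y_p = y_c + I_c/(y_c·A) = 2.2935 + 0.00582804/(2.2935 × 0.270624) = 2.2935 + 0.00938982 = 2.30289 m along the plane.
Vertically, h_p = y_p·sinθ = 2.30289 × 0.761538 = 1.75374 m.

h_p = 1.75 m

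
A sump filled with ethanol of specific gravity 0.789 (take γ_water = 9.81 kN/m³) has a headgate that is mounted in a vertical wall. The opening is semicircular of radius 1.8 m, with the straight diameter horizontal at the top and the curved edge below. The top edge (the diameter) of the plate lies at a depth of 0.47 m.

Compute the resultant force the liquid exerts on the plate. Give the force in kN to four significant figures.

γ = 0.789 × 9.81 = 7.74009 kN/m³.
The centroid of a semicircle lies 4r/(3π) = 0.763944 m from the diameter, here below the top edge, so the centroid depth is h_c = 0.47 + 0.763944 = 1.23394 m.
A = πr²/2 = π × 1.8²/2 = 5.08938 m².
Resultant F = γ·h_c·A = 7.74009 × 1.23394 × 5.08938 = 48.6077 kN.

F ≈ 48.61 kN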